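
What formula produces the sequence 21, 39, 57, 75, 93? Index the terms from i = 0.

Check differences: 39 - 21 = 18
57 - 39 = 18
Common difference d = 18.
First term a = 21.
Formula: S_i = 21 + 18*i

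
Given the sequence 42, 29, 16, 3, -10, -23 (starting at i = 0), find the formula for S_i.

Check differences: 29 - 42 = -13
16 - 29 = -13
Common difference d = -13.
First term a = 42.
Formula: S_i = 42 - 13*i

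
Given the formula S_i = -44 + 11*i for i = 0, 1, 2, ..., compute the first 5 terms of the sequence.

This is an arithmetic sequence.
i=0: S_0 = -44 + 11*0 = -44
i=1: S_1 = -44 + 11*1 = -33
i=2: S_2 = -44 + 11*2 = -22
i=3: S_3 = -44 + 11*3 = -11
i=4: S_4 = -44 + 11*4 = 0
The first 5 terms are: [-44, -33, -22, -11, 0]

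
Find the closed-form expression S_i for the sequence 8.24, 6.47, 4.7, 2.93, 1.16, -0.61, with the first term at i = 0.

Check differences: 6.47 - 8.24 = -1.77
4.7 - 6.47 = -1.77
Common difference d = -1.77.
First term a = 8.24.
Formula: S_i = 8.24 - 1.77*i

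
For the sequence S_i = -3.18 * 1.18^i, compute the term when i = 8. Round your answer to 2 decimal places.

S_8 = -3.18 * 1.18^8 ≈ -3.18 * 3.7589 ≈ -11.95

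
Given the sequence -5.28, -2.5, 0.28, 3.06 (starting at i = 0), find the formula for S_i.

Check differences: -2.5 - -5.28 = 2.78
0.28 - -2.5 = 2.78
Common difference d = 2.78.
First term a = -5.28.
Formula: S_i = -5.28 + 2.78*i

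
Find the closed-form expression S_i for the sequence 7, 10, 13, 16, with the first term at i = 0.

Check differences: 10 - 7 = 3
13 - 10 = 3
Common difference d = 3.
First term a = 7.
Formula: S_i = 7 + 3*i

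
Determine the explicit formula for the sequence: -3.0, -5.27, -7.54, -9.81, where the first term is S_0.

Check differences: -5.27 - -3.0 = -2.27
-7.54 - -5.27 = -2.27
Common difference d = -2.27.
First term a = -3.0.
Formula: S_i = -3.00 - 2.27*i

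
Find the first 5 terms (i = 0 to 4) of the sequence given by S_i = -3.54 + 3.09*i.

This is an arithmetic sequence.
i=0: S_0 = -3.54 + 3.09*0 = -3.54
i=1: S_1 = -3.54 + 3.09*1 = -0.45
i=2: S_2 = -3.54 + 3.09*2 = 2.64
i=3: S_3 = -3.54 + 3.09*3 = 5.73
i=4: S_4 = -3.54 + 3.09*4 = 8.82
The first 5 terms are: [-3.54, -0.45, 2.64, 5.73, 8.82]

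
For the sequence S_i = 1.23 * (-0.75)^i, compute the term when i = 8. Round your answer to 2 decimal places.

S_8 = 1.23 * (-0.75)^8 ≈ 1.23 * 0.1001 ≈ 0.12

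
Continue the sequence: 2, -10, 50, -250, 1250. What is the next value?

Ratios: -10 / 2 = -5.0
This is a geometric sequence with common ratio r = -5.
Next term = 1250 * -5 = -6250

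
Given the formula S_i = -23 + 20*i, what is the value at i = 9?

S_9 = -23 + 20*9 = -23 + 180 = 157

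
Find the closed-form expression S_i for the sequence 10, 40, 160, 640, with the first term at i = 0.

Check ratios: 40 / 10 = 4.0
Common ratio r = 4.
First term a = 10.
Formula: S_i = 10 * 4^i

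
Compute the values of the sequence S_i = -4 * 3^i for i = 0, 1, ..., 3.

This is a geometric sequence.
i=0: S_0 = -4 * 3^0 = -4
i=1: S_1 = -4 * 3^1 = -12
i=2: S_2 = -4 * 3^2 = -36
i=3: S_3 = -4 * 3^3 = -108
The first 4 terms are: [-4, -12, -36, -108]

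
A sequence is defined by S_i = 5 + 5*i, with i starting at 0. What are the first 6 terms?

This is an arithmetic sequence.
i=0: S_0 = 5 + 5*0 = 5
i=1: S_1 = 5 + 5*1 = 10
i=2: S_2 = 5 + 5*2 = 15
i=3: S_3 = 5 + 5*3 = 20
i=4: S_4 = 5 + 5*4 = 25
i=5: S_5 = 5 + 5*5 = 30
The first 6 terms are: [5, 10, 15, 20, 25, 30]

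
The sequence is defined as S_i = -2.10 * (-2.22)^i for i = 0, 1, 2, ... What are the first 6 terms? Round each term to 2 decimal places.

This is a geometric sequence.
i=0: S_0 = -2.1 * (-2.22)^0 = -2.1
i=1: S_1 = -2.1 * (-2.22)^1 ≈ 4.66
i=2: S_2 = -2.1 * (-2.22)^2 ≈ -10.35
i=3: S_3 = -2.1 * (-2.22)^3 ≈ 22.98
i=4: S_4 = -2.1 * (-2.22)^4 ≈ -51.01
i=5: S_5 = -2.1 * (-2.22)^5 ≈ 113.24
The first 6 terms are: [-2.1, 4.66, -10.35, 22.98, -51.01, 113.24]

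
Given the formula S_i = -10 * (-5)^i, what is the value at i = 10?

S_10 = -10 * (-5)^10 = -10 * 9765625 = -97656250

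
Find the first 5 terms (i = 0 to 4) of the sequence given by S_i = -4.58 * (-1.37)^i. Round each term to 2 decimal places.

This is a geometric sequence.
i=0: S_0 = -4.58 * (-1.37)^0 = -4.58
i=1: S_1 = -4.58 * (-1.37)^1 ≈ 6.27
i=2: S_2 = -4.58 * (-1.37)^2 ≈ -8.6
i=3: S_3 = -4.58 * (-1.37)^3 ≈ 11.78
i=4: S_4 = -4.58 * (-1.37)^4 ≈ -16.13
The first 5 terms are: [-4.58, 6.27, -8.6, 11.78, -16.13]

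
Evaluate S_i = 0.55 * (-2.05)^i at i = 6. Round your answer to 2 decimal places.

S_6 = 0.55 * (-2.05)^6 ≈ 0.55 * 74.2204 ≈ 40.82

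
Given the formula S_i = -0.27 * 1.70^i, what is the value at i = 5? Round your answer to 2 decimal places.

S_5 = -0.27 * 1.7^5 ≈ -0.27 * 14.1986 ≈ -3.83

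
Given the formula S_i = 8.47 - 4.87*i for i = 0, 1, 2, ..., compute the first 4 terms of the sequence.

This is an arithmetic sequence.
i=0: S_0 = 8.47 + -4.87*0 = 8.47
i=1: S_1 = 8.47 + -4.87*1 = 3.6
i=2: S_2 = 8.47 + -4.87*2 = -1.27
i=3: S_3 = 8.47 + -4.87*3 = -6.14
The first 4 terms are: [8.47, 3.6, -1.27, -6.14]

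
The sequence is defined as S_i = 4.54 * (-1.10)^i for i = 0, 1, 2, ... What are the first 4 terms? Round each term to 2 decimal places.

This is a geometric sequence.
i=0: S_0 = 4.54 * (-1.1)^0 = 4.54
i=1: S_1 = 4.54 * (-1.1)^1 ≈ -4.99
i=2: S_2 = 4.54 * (-1.1)^2 ≈ 5.49
i=3: S_3 = 4.54 * (-1.1)^3 ≈ -6.04
The first 4 terms are: [4.54, -4.99, 5.49, -6.04]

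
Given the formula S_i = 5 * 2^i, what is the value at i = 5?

S_5 = 5 * 2^5 = 5 * 32 = 160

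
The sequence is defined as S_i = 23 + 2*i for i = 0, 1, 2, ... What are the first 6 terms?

This is an arithmetic sequence.
i=0: S_0 = 23 + 2*0 = 23
i=1: S_1 = 23 + 2*1 = 25
i=2: S_2 = 23 + 2*2 = 27
i=3: S_3 = 23 + 2*3 = 29
i=4: S_4 = 23 + 2*4 = 31
i=5: S_5 = 23 + 2*5 = 33
The first 6 terms are: [23, 25, 27, 29, 31, 33]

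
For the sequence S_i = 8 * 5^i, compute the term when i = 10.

S_10 = 8 * 5^10 = 8 * 9765625 = 78125000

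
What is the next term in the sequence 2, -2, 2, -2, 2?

Ratios: -2 / 2 = -1.0
This is a geometric sequence with common ratio r = -1.
Next term = 2 * -1 = -2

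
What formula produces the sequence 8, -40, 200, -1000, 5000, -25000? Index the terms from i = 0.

Check ratios: -40 / 8 = -5.0
Common ratio r = -5.
First term a = 8.
Formula: S_i = 8 * (-5)^i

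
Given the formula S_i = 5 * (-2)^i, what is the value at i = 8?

S_8 = 5 * (-2)^8 = 5 * 256 = 1280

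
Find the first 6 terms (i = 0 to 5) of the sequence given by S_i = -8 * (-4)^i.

This is a geometric sequence.
i=0: S_0 = -8 * (-4)^0 = -8
i=1: S_1 = -8 * (-4)^1 = 32
i=2: S_2 = -8 * (-4)^2 = -128
i=3: S_3 = -8 * (-4)^3 = 512
i=4: S_4 = -8 * (-4)^4 = -2048
i=5: S_5 = -8 * (-4)^5 = 8192
The first 6 terms are: [-8, 32, -128, 512, -2048, 8192]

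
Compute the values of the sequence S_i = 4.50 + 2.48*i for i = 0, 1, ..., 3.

This is an arithmetic sequence.
i=0: S_0 = 4.5 + 2.48*0 = 4.5
i=1: S_1 = 4.5 + 2.48*1 = 6.98
i=2: S_2 = 4.5 + 2.48*2 = 9.46
i=3: S_3 = 4.5 + 2.48*3 = 11.94
The first 4 terms are: [4.5, 6.98, 9.46, 11.94]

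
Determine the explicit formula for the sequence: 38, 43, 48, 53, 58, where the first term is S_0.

Check differences: 43 - 38 = 5
48 - 43 = 5
Common difference d = 5.
First term a = 38.
Formula: S_i = 38 + 5*i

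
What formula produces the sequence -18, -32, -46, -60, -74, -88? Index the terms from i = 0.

Check differences: -32 - -18 = -14
-46 - -32 = -14
Common difference d = -14.
First term a = -18.
Formula: S_i = -18 - 14*i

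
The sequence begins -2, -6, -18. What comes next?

Ratios: -6 / -2 = 3.0
This is a geometric sequence with common ratio r = 3.
Next term = -18 * 3 = -54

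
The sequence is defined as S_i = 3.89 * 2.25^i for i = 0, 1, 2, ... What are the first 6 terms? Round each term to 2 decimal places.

This is a geometric sequence.
i=0: S_0 = 3.89 * 2.25^0 = 3.89
i=1: S_1 = 3.89 * 2.25^1 ≈ 8.75
i=2: S_2 = 3.89 * 2.25^2 ≈ 19.69
i=3: S_3 = 3.89 * 2.25^3 ≈ 44.31
i=4: S_4 = 3.89 * 2.25^4 ≈ 99.7
i=5: S_5 = 3.89 * 2.25^5 ≈ 224.32
The first 6 terms are: [3.89, 8.75, 19.69, 44.31, 99.7, 224.32]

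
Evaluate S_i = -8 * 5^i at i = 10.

S_10 = -8 * 5^10 = -8 * 9765625 = -78125000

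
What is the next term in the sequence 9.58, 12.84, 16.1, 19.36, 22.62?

Differences: 12.84 - 9.58 = 3.26
This is an arithmetic sequence with common difference d = 3.26.
Next term = 22.62 + 3.26 = 25.88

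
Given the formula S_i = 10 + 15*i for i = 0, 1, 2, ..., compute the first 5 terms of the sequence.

This is an arithmetic sequence.
i=0: S_0 = 10 + 15*0 = 10
i=1: S_1 = 10 + 15*1 = 25
i=2: S_2 = 10 + 15*2 = 40
i=3: S_3 = 10 + 15*3 = 55
i=4: S_4 = 10 + 15*4 = 70
The first 5 terms are: [10, 25, 40, 55, 70]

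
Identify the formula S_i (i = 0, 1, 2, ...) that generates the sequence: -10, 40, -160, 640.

Check ratios: 40 / -10 = -4.0
Common ratio r = -4.
First term a = -10.
Formula: S_i = -10 * (-4)^i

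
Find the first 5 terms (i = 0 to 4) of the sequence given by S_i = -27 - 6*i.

This is an arithmetic sequence.
i=0: S_0 = -27 + -6*0 = -27
i=1: S_1 = -27 + -6*1 = -33
i=2: S_2 = -27 + -6*2 = -39
i=3: S_3 = -27 + -6*3 = -45
i=4: S_4 = -27 + -6*4 = -51
The first 5 terms are: [-27, -33, -39, -45, -51]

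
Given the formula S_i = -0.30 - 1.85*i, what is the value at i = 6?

S_6 = -0.3 + -1.85*6 = -0.3 + -11.1 = -11.4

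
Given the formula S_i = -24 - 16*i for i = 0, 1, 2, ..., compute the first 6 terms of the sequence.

This is an arithmetic sequence.
i=0: S_0 = -24 + -16*0 = -24
i=1: S_1 = -24 + -16*1 = -40
i=2: S_2 = -24 + -16*2 = -56
i=3: S_3 = -24 + -16*3 = -72
i=4: S_4 = -24 + -16*4 = -88
i=5: S_5 = -24 + -16*5 = -104
The first 6 terms are: [-24, -40, -56, -72, -88, -104]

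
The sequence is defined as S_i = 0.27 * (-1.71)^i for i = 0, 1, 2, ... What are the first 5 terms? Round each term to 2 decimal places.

This is a geometric sequence.
i=0: S_0 = 0.27 * (-1.71)^0 = 0.27
i=1: S_1 = 0.27 * (-1.71)^1 ≈ -0.46
i=2: S_2 = 0.27 * (-1.71)^2 ≈ 0.79
i=3: S_3 = 0.27 * (-1.71)^3 ≈ -1.35
i=4: S_4 = 0.27 * (-1.71)^4 ≈ 2.31
The first 5 terms are: [0.27, -0.46, 0.79, -1.35, 2.31]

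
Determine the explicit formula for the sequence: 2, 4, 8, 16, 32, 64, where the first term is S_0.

Check ratios: 4 / 2 = 2.0
Common ratio r = 2.
First term a = 2.
Formula: S_i = 2 * 2^i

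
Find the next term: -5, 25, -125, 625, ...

Ratios: 25 / -5 = -5.0
This is a geometric sequence with common ratio r = -5.
Next term = 625 * -5 = -3125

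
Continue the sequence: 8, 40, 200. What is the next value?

Ratios: 40 / 8 = 5.0
This is a geometric sequence with common ratio r = 5.
Next term = 200 * 5 = 1000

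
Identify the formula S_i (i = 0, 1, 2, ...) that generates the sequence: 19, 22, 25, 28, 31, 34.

Check differences: 22 - 19 = 3
25 - 22 = 3
Common difference d = 3.
First term a = 19.
Formula: S_i = 19 + 3*i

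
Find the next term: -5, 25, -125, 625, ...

Ratios: 25 / -5 = -5.0
This is a geometric sequence with common ratio r = -5.
Next term = 625 * -5 = -3125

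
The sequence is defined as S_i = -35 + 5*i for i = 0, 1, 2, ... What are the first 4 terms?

This is an arithmetic sequence.
i=0: S_0 = -35 + 5*0 = -35
i=1: S_1 = -35 + 5*1 = -30
i=2: S_2 = -35 + 5*2 = -25
i=3: S_3 = -35 + 5*3 = -20
The first 4 terms are: [-35, -30, -25, -20]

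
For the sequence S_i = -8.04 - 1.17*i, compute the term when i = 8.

S_8 = -8.04 + -1.17*8 = -8.04 + -9.36 = -17.4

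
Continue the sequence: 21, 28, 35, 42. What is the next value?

Differences: 28 - 21 = 7
This is an arithmetic sequence with common difference d = 7.
Next term = 42 + 7 = 49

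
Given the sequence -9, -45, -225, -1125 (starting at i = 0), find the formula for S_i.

Check ratios: -45 / -9 = 5.0
Common ratio r = 5.
First term a = -9.
Formula: S_i = -9 * 5^i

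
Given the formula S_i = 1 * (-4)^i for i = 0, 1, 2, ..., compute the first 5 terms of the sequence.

This is a geometric sequence.
i=0: S_0 = 1 * (-4)^0 = 1
i=1: S_1 = 1 * (-4)^1 = -4
i=2: S_2 = 1 * (-4)^2 = 16
i=3: S_3 = 1 * (-4)^3 = -64
i=4: S_4 = 1 * (-4)^4 = 256
The first 5 terms are: [1, -4, 16, -64, 256]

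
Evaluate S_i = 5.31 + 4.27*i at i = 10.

S_10 = 5.31 + 4.27*10 = 5.31 + 42.7 = 48.01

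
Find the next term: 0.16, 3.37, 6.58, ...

Differences: 3.37 - 0.16 = 3.21
This is an arithmetic sequence with common difference d = 3.21.
Next term = 6.58 + 3.21 = 9.79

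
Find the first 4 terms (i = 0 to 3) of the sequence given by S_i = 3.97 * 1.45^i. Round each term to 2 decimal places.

This is a geometric sequence.
i=0: S_0 = 3.97 * 1.45^0 = 3.97
i=1: S_1 = 3.97 * 1.45^1 ≈ 5.76
i=2: S_2 = 3.97 * 1.45^2 ≈ 8.35
i=3: S_3 = 3.97 * 1.45^3 ≈ 12.1
The first 4 terms are: [3.97, 5.76, 8.35, 12.1]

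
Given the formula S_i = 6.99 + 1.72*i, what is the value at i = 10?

S_10 = 6.99 + 1.72*10 = 6.99 + 17.2 = 24.19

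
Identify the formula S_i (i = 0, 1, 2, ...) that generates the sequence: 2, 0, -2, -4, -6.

Check differences: 0 - 2 = -2
-2 - 0 = -2
Common difference d = -2.
First term a = 2.
Formula: S_i = 2 - 2*i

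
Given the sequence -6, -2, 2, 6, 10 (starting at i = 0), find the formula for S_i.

Check differences: -2 - -6 = 4
2 - -2 = 4
Common difference d = 4.
First term a = -6.
Formula: S_i = -6 + 4*i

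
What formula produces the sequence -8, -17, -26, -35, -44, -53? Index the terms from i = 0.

Check differences: -17 - -8 = -9
-26 - -17 = -9
Common difference d = -9.
First term a = -8.
Formula: S_i = -8 - 9*i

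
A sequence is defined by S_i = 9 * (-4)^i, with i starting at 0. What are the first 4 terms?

This is a geometric sequence.
i=0: S_0 = 9 * (-4)^0 = 9
i=1: S_1 = 9 * (-4)^1 = -36
i=2: S_2 = 9 * (-4)^2 = 144
i=3: S_3 = 9 * (-4)^3 = -576
The first 4 terms are: [9, -36, 144, -576]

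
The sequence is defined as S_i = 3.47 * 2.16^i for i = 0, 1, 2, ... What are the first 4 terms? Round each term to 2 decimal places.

This is a geometric sequence.
i=0: S_0 = 3.47 * 2.16^0 = 3.47
i=1: S_1 = 3.47 * 2.16^1 ≈ 7.5
i=2: S_2 = 3.47 * 2.16^2 ≈ 16.19
i=3: S_3 = 3.47 * 2.16^3 ≈ 34.97
The first 4 terms are: [3.47, 7.5, 16.19, 34.97]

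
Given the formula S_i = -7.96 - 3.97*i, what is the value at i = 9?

S_9 = -7.96 + -3.97*9 = -7.96 + -35.73 = -43.69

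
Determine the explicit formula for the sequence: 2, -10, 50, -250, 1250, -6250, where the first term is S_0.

Check ratios: -10 / 2 = -5.0
Common ratio r = -5.
First term a = 2.
Formula: S_i = 2 * (-5)^i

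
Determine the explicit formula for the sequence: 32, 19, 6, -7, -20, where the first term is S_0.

Check differences: 19 - 32 = -13
6 - 19 = -13
Common difference d = -13.
First term a = 32.
Formula: S_i = 32 - 13*i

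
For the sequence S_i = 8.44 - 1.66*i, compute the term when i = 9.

S_9 = 8.44 + -1.66*9 = 8.44 + -14.94 = -6.5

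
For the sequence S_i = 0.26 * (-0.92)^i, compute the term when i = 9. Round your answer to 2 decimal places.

S_9 = 0.26 * (-0.92)^9 ≈ 0.26 * -0.4722 ≈ -0.12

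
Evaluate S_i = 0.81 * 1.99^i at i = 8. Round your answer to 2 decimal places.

S_8 = 0.81 * 1.99^8 ≈ 0.81 * 245.9374 ≈ 199.21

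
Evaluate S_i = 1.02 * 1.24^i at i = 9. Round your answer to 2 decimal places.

S_9 = 1.02 * 1.24^9 ≈ 1.02 * 6.931 ≈ 7.07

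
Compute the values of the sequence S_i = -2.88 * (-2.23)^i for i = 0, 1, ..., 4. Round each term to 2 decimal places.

This is a geometric sequence.
i=0: S_0 = -2.88 * (-2.23)^0 = -2.88
i=1: S_1 = -2.88 * (-2.23)^1 ≈ 6.42
i=2: S_2 = -2.88 * (-2.23)^2 ≈ -14.32
i=3: S_3 = -2.88 * (-2.23)^3 ≈ 31.94
i=4: S_4 = -2.88 * (-2.23)^4 ≈ -71.22
The first 5 terms are: [-2.88, 6.42, -14.32, 31.94, -71.22]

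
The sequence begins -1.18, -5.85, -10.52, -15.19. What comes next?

Differences: -5.85 - -1.18 = -4.67
This is an arithmetic sequence with common difference d = -4.67.
Next term = -15.19 + -4.67 = -19.86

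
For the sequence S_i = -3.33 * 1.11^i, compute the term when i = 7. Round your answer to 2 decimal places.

S_7 = -3.33 * 1.11^7 ≈ -3.33 * 2.0762 ≈ -6.91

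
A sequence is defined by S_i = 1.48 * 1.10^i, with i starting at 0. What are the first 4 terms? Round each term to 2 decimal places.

This is a geometric sequence.
i=0: S_0 = 1.48 * 1.1^0 = 1.48
i=1: S_1 = 1.48 * 1.1^1 ≈ 1.63
i=2: S_2 = 1.48 * 1.1^2 ≈ 1.79
i=3: S_3 = 1.48 * 1.1^3 ≈ 1.97
The first 4 terms are: [1.48, 1.63, 1.79, 1.97]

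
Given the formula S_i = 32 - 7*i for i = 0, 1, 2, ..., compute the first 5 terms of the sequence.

This is an arithmetic sequence.
i=0: S_0 = 32 + -7*0 = 32
i=1: S_1 = 32 + -7*1 = 25
i=2: S_2 = 32 + -7*2 = 18
i=3: S_3 = 32 + -7*3 = 11
i=4: S_4 = 32 + -7*4 = 4
The first 5 terms are: [32, 25, 18, 11, 4]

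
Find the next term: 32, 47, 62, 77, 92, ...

Differences: 47 - 32 = 15
This is an arithmetic sequence with common difference d = 15.
Next term = 92 + 15 = 107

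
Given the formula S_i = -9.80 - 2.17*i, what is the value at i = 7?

S_7 = -9.8 + -2.17*7 = -9.8 + -15.19 = -24.99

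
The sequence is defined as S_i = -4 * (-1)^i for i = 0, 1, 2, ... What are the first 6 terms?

This is a geometric sequence.
i=0: S_0 = -4 * (-1)^0 = -4
i=1: S_1 = -4 * (-1)^1 = 4
i=2: S_2 = -4 * (-1)^2 = -4
i=3: S_3 = -4 * (-1)^3 = 4
i=4: S_4 = -4 * (-1)^4 = -4
i=5: S_5 = -4 * (-1)^5 = 4
The first 6 terms are: [-4, 4, -4, 4, -4, 4]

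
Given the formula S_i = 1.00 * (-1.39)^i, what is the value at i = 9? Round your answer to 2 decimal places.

S_9 = 1.0 * (-1.39)^9 ≈ 1.0 * -19.3702 ≈ -19.37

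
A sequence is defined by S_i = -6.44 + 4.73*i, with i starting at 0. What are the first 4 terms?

This is an arithmetic sequence.
i=0: S_0 = -6.44 + 4.73*0 = -6.44
i=1: S_1 = -6.44 + 4.73*1 = -1.71
i=2: S_2 = -6.44 + 4.73*2 = 3.02
i=3: S_3 = -6.44 + 4.73*3 = 7.75
The first 4 terms are: [-6.44, -1.71, 3.02, 7.75]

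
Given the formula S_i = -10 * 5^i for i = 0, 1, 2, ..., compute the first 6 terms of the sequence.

This is a geometric sequence.
i=0: S_0 = -10 * 5^0 = -10
i=1: S_1 = -10 * 5^1 = -50
i=2: S_2 = -10 * 5^2 = -250
i=3: S_3 = -10 * 5^3 = -1250
i=4: S_4 = -10 * 5^4 = -6250
i=5: S_5 = -10 * 5^5 = -31250
The first 6 terms are: [-10, -50, -250, -1250, -6250, -31250]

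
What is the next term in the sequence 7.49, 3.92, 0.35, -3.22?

Differences: 3.92 - 7.49 = -3.57
This is an arithmetic sequence with common difference d = -3.57.
Next term = -3.22 + -3.57 = -6.79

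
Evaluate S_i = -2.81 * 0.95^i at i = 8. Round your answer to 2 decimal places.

S_8 = -2.81 * 0.95^8 ≈ -2.81 * 0.6634 ≈ -1.86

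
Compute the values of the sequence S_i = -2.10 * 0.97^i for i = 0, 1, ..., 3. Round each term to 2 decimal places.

This is a geometric sequence.
i=0: S_0 = -2.1 * 0.97^0 = -2.1
i=1: S_1 = -2.1 * 0.97^1 ≈ -2.04
i=2: S_2 = -2.1 * 0.97^2 ≈ -1.98
i=3: S_3 = -2.1 * 0.97^3 ≈ -1.92
The first 4 terms are: [-2.1, -2.04, -1.98, -1.92]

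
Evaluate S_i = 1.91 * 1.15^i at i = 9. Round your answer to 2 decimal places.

S_9 = 1.91 * 1.15^9 ≈ 1.91 * 3.5179 ≈ 6.72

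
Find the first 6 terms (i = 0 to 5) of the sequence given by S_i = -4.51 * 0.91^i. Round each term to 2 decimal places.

This is a geometric sequence.
i=0: S_0 = -4.51 * 0.91^0 = -4.51
i=1: S_1 = -4.51 * 0.91^1 ≈ -4.1
i=2: S_2 = -4.51 * 0.91^2 ≈ -3.73
i=3: S_3 = -4.51 * 0.91^3 ≈ -3.4
i=4: S_4 = -4.51 * 0.91^4 ≈ -3.09
i=5: S_5 = -4.51 * 0.91^5 ≈ -2.81
The first 6 terms are: [-4.51, -4.1, -3.73, -3.4, -3.09, -2.81]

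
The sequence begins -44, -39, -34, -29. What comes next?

Differences: -39 - -44 = 5
This is an arithmetic sequence with common difference d = 5.
Next term = -29 + 5 = -24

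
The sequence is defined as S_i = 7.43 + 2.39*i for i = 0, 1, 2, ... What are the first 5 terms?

This is an arithmetic sequence.
i=0: S_0 = 7.43 + 2.39*0 = 7.43
i=1: S_1 = 7.43 + 2.39*1 = 9.82
i=2: S_2 = 7.43 + 2.39*2 = 12.21
i=3: S_3 = 7.43 + 2.39*3 = 14.6
i=4: S_4 = 7.43 + 2.39*4 = 16.99
The first 5 terms are: [7.43, 9.82, 12.21, 14.6, 16.99]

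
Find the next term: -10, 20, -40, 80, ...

Ratios: 20 / -10 = -2.0
This is a geometric sequence with common ratio r = -2.
Next term = 80 * -2 = -160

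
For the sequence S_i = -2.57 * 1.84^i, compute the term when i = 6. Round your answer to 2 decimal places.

S_6 = -2.57 * 1.84^6 ≈ -2.57 * 38.8067 ≈ -99.73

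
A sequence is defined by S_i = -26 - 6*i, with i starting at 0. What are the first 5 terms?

This is an arithmetic sequence.
i=0: S_0 = -26 + -6*0 = -26
i=1: S_1 = -26 + -6*1 = -32
i=2: S_2 = -26 + -6*2 = -38
i=3: S_3 = -26 + -6*3 = -44
i=4: S_4 = -26 + -6*4 = -50
The first 5 terms are: [-26, -32, -38, -44, -50]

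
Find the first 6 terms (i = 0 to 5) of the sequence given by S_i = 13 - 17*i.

This is an arithmetic sequence.
i=0: S_0 = 13 + -17*0 = 13
i=1: S_1 = 13 + -17*1 = -4
i=2: S_2 = 13 + -17*2 = -21
i=3: S_3 = 13 + -17*3 = -38
i=4: S_4 = 13 + -17*4 = -55
i=5: S_5 = 13 + -17*5 = -72
The first 6 terms are: [13, -4, -21, -38, -55, -72]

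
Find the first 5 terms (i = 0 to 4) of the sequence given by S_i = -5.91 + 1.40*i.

This is an arithmetic sequence.
i=0: S_0 = -5.91 + 1.4*0 = -5.91
i=1: S_1 = -5.91 + 1.4*1 = -4.51
i=2: S_2 = -5.91 + 1.4*2 = -3.11
i=3: S_3 = -5.91 + 1.4*3 = -1.71
i=4: S_4 = -5.91 + 1.4*4 = -0.31
The first 5 terms are: [-5.91, -4.51, -3.11, -1.71, -0.31]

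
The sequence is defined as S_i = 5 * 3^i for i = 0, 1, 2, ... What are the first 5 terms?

This is a geometric sequence.
i=0: S_0 = 5 * 3^0 = 5
i=1: S_1 = 5 * 3^1 = 15
i=2: S_2 = 5 * 3^2 = 45
i=3: S_3 = 5 * 3^3 = 135
i=4: S_4 = 5 * 3^4 = 405
The first 5 terms are: [5, 15, 45, 135, 405]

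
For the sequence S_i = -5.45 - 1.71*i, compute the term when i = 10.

S_10 = -5.45 + -1.71*10 = -5.45 + -17.1 = -22.55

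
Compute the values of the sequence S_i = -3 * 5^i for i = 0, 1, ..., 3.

This is a geometric sequence.
i=0: S_0 = -3 * 5^0 = -3
i=1: S_1 = -3 * 5^1 = -15
i=2: S_2 = -3 * 5^2 = -75
i=3: S_3 = -3 * 5^3 = -375
The first 4 terms are: [-3, -15, -75, -375]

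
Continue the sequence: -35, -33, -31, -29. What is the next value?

Differences: -33 - -35 = 2
This is an arithmetic sequence with common difference d = 2.
Next term = -29 + 2 = -27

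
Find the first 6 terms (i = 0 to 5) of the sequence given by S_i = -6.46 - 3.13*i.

This is an arithmetic sequence.
i=0: S_0 = -6.46 + -3.13*0 = -6.46
i=1: S_1 = -6.46 + -3.13*1 = -9.59
i=2: S_2 = -6.46 + -3.13*2 = -12.72
i=3: S_3 = -6.46 + -3.13*3 = -15.85
i=4: S_4 = -6.46 + -3.13*4 = -18.98
i=5: S_5 = -6.46 + -3.13*5 = -22.11
The first 6 terms are: [-6.46, -9.59, -12.72, -15.85, -18.98, -22.11]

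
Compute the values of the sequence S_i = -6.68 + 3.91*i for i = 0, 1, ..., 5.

This is an arithmetic sequence.
i=0: S_0 = -6.68 + 3.91*0 = -6.68
i=1: S_1 = -6.68 + 3.91*1 = -2.77
i=2: S_2 = -6.68 + 3.91*2 = 1.14
i=3: S_3 = -6.68 + 3.91*3 = 5.05
i=4: S_4 = -6.68 + 3.91*4 = 8.96
i=5: S_5 = -6.68 + 3.91*5 = 12.87
The first 6 terms are: [-6.68, -2.77, 1.14, 5.05, 8.96, 12.87]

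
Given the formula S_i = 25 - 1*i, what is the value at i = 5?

S_5 = 25 + -1*5 = 25 + -5 = 20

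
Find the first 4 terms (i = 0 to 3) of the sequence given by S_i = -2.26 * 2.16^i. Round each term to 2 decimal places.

This is a geometric sequence.
i=0: S_0 = -2.26 * 2.16^0 = -2.26
i=1: S_1 = -2.26 * 2.16^1 ≈ -4.88
i=2: S_2 = -2.26 * 2.16^2 ≈ -10.54
i=3: S_3 = -2.26 * 2.16^3 ≈ -22.78
The first 4 terms are: [-2.26, -4.88, -10.54, -22.78]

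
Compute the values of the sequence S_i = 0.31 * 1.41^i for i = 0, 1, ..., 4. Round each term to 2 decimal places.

This is a geometric sequence.
i=0: S_0 = 0.31 * 1.41^0 = 0.31
i=1: S_1 = 0.31 * 1.41^1 ≈ 0.44
i=2: S_2 = 0.31 * 1.41^2 ≈ 0.62
i=3: S_3 = 0.31 * 1.41^3 ≈ 0.87
i=4: S_4 = 0.31 * 1.41^4 ≈ 1.23
The first 5 terms are: [0.31, 0.44, 0.62, 0.87, 1.23]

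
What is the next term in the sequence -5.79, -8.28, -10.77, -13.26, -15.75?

Differences: -8.28 - -5.79 = -2.49
This is an arithmetic sequence with common difference d = -2.49.
Next term = -15.75 + -2.49 = -18.24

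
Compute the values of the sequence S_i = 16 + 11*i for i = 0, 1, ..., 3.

This is an arithmetic sequence.
i=0: S_0 = 16 + 11*0 = 16
i=1: S_1 = 16 + 11*1 = 27
i=2: S_2 = 16 + 11*2 = 38
i=3: S_3 = 16 + 11*3 = 49
The first 4 terms are: [16, 27, 38, 49]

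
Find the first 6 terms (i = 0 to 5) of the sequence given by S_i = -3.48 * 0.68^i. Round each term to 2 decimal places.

This is a geometric sequence.
i=0: S_0 = -3.48 * 0.68^0 = -3.48
i=1: S_1 = -3.48 * 0.68^1 ≈ -2.37
i=2: S_2 = -3.48 * 0.68^2 ≈ -1.61
i=3: S_3 = -3.48 * 0.68^3 ≈ -1.09
i=4: S_4 = -3.48 * 0.68^4 ≈ -0.74
i=5: S_5 = -3.48 * 0.68^5 ≈ -0.51
The first 6 terms are: [-3.48, -2.37, -1.61, -1.09, -0.74, -0.51]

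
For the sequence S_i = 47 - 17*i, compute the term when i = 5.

S_5 = 47 + -17*5 = 47 + -85 = -38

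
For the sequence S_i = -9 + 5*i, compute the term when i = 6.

S_6 = -9 + 5*6 = -9 + 30 = 21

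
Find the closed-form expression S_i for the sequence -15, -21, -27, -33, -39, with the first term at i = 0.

Check differences: -21 - -15 = -6
-27 - -21 = -6
Common difference d = -6.
First term a = -15.
Formula: S_i = -15 - 6*i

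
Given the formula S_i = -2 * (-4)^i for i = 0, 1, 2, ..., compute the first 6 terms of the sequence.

This is a geometric sequence.
i=0: S_0 = -2 * (-4)^0 = -2
i=1: S_1 = -2 * (-4)^1 = 8
i=2: S_2 = -2 * (-4)^2 = -32
i=3: S_3 = -2 * (-4)^3 = 128
i=4: S_4 = -2 * (-4)^4 = -512
i=5: S_5 = -2 * (-4)^5 = 2048
The first 6 terms are: [-2, 8, -32, 128, -512, 2048]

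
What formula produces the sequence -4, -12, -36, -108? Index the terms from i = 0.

Check ratios: -12 / -4 = 3.0
Common ratio r = 3.
First term a = -4.
Formula: S_i = -4 * 3^i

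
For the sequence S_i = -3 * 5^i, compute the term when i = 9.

S_9 = -3 * 5^9 = -3 * 1953125 = -5859375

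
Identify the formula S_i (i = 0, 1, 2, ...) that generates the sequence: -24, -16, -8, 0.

Check differences: -16 - -24 = 8
-8 - -16 = 8
Common difference d = 8.
First term a = -24.
Formula: S_i = -24 + 8*i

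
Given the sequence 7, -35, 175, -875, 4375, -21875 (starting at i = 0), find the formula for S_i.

Check ratios: -35 / 7 = -5.0
Common ratio r = -5.
First term a = 7.
Formula: S_i = 7 * (-5)^i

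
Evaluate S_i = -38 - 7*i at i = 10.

S_10 = -38 + -7*10 = -38 + -70 = -108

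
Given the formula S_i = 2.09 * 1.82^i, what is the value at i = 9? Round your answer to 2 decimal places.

S_9 = 2.09 * 1.82^9 ≈ 2.09 * 219.1001 ≈ 457.92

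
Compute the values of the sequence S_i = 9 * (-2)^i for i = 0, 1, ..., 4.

This is a geometric sequence.
i=0: S_0 = 9 * (-2)^0 = 9
i=1: S_1 = 9 * (-2)^1 = -18
i=2: S_2 = 9 * (-2)^2 = 36
i=3: S_3 = 9 * (-2)^3 = -72
i=4: S_4 = 9 * (-2)^4 = 144
The first 5 terms are: [9, -18, 36, -72, 144]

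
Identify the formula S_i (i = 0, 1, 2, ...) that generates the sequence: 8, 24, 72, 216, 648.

Check ratios: 24 / 8 = 3.0
Common ratio r = 3.
First term a = 8.
Formula: S_i = 8 * 3^i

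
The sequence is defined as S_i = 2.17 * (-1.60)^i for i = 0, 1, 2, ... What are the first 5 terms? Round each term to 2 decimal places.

This is a geometric sequence.
i=0: S_0 = 2.17 * (-1.6)^0 = 2.17
i=1: S_1 = 2.17 * (-1.6)^1 ≈ -3.47
i=2: S_2 = 2.17 * (-1.6)^2 ≈ 5.56
i=3: S_3 = 2.17 * (-1.6)^3 ≈ -8.89
i=4: S_4 = 2.17 * (-1.6)^4 ≈ 14.22
The first 5 terms are: [2.17, -3.47, 5.56, -8.89, 14.22]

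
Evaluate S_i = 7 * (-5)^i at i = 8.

S_8 = 7 * (-5)^8 = 7 * 390625 = 2734375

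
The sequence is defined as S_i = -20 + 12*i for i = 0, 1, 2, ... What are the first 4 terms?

This is an arithmetic sequence.
i=0: S_0 = -20 + 12*0 = -20
i=1: S_1 = -20 + 12*1 = -8
i=2: S_2 = -20 + 12*2 = 4
i=3: S_3 = -20 + 12*3 = 16
The first 4 terms are: [-20, -8, 4, 16]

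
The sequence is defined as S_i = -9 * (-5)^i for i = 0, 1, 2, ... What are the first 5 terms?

This is a geometric sequence.
i=0: S_0 = -9 * (-5)^0 = -9
i=1: S_1 = -9 * (-5)^1 = 45
i=2: S_2 = -9 * (-5)^2 = -225
i=3: S_3 = -9 * (-5)^3 = 1125
i=4: S_4 = -9 * (-5)^4 = -5625
The first 5 terms are: [-9, 45, -225, 1125, -5625]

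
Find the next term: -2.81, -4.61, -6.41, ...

Differences: -4.61 - -2.81 = -1.8
This is an arithmetic sequence with common difference d = -1.8.
Next term = -6.41 + -1.8 = -8.21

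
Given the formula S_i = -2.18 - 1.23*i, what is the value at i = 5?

S_5 = -2.18 + -1.23*5 = -2.18 + -6.15 = -8.33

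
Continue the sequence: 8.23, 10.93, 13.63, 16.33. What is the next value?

Differences: 10.93 - 8.23 = 2.7
This is an arithmetic sequence with common difference d = 2.7.
Next term = 16.33 + 2.7 = 19.03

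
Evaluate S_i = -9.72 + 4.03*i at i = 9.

S_9 = -9.72 + 4.03*9 = -9.72 + 36.27 = 26.55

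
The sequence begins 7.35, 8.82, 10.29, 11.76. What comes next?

Differences: 8.82 - 7.35 = 1.47
This is an arithmetic sequence with common difference d = 1.47.
Next term = 11.76 + 1.47 = 13.23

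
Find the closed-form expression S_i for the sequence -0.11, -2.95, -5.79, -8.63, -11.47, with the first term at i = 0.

Check differences: -2.95 - -0.11 = -2.84
-5.79 - -2.95 = -2.84
Common difference d = -2.84.
First term a = -0.11.
Formula: S_i = -0.11 - 2.84*i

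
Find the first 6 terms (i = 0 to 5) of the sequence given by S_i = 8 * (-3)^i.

This is a geometric sequence.
i=0: S_0 = 8 * (-3)^0 = 8
i=1: S_1 = 8 * (-3)^1 = -24
i=2: S_2 = 8 * (-3)^2 = 72
i=3: S_3 = 8 * (-3)^3 = -216
i=4: S_4 = 8 * (-3)^4 = 648
i=5: S_5 = 8 * (-3)^5 = -1944
The first 6 terms are: [8, -24, 72, -216, 648, -1944]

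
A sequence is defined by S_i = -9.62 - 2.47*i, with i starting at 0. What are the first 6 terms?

This is an arithmetic sequence.
i=0: S_0 = -9.62 + -2.47*0 = -9.62
i=1: S_1 = -9.62 + -2.47*1 = -12.09
i=2: S_2 = -9.62 + -2.47*2 = -14.56
i=3: S_3 = -9.62 + -2.47*3 = -17.03
i=4: S_4 = -9.62 + -2.47*4 = -19.5
i=5: S_5 = -9.62 + -2.47*5 = -21.97
The first 6 terms are: [-9.62, -12.09, -14.56, -17.03, -19.5, -21.97]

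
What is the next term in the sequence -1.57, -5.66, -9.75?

Differences: -5.66 - -1.57 = -4.09
This is an arithmetic sequence with common difference d = -4.09.
Next term = -9.75 + -4.09 = -13.84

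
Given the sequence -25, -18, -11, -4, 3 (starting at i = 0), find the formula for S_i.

Check differences: -18 - -25 = 7
-11 - -18 = 7
Common difference d = 7.
First term a = -25.
Formula: S_i = -25 + 7*i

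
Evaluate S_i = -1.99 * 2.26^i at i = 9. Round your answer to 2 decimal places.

S_9 = -1.99 * 2.26^9 ≈ -1.99 * 1538.0695 ≈ -3060.76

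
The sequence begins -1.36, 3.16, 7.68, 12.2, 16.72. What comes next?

Differences: 3.16 - -1.36 = 4.52
This is an arithmetic sequence with common difference d = 4.52.
Next term = 16.72 + 4.52 = 21.24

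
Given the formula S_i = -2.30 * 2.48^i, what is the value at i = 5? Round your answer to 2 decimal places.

S_5 = -2.3 * 2.48^5 ≈ -2.3 * 93.812 ≈ -215.77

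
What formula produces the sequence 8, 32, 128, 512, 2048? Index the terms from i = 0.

Check ratios: 32 / 8 = 4.0
Common ratio r = 4.
First term a = 8.
Formula: S_i = 8 * 4^i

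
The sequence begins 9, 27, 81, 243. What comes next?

Ratios: 27 / 9 = 3.0
This is a geometric sequence with common ratio r = 3.
Next term = 243 * 3 = 729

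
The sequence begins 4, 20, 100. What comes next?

Ratios: 20 / 4 = 5.0
This is a geometric sequence with common ratio r = 5.
Next term = 100 * 5 = 500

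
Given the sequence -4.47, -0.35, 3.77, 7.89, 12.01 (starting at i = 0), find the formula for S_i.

Check differences: -0.35 - -4.47 = 4.12
3.77 - -0.35 = 4.12
Common difference d = 4.12.
First term a = -4.47.
Formula: S_i = -4.47 + 4.12*i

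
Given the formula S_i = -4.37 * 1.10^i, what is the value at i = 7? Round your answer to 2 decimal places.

S_7 = -4.37 * 1.1^7 ≈ -4.37 * 1.9487 ≈ -8.52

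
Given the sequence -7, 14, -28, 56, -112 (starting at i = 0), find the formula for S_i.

Check ratios: 14 / -7 = -2.0
Common ratio r = -2.
First term a = -7.
Formula: S_i = -7 * (-2)^i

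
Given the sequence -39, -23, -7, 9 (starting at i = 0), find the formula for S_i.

Check differences: -23 - -39 = 16
-7 - -23 = 16
Common difference d = 16.
First term a = -39.
Formula: S_i = -39 + 16*i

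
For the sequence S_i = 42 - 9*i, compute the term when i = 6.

S_6 = 42 + -9*6 = 42 + -54 = -12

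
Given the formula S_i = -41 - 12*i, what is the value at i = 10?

S_10 = -41 + -12*10 = -41 + -120 = -161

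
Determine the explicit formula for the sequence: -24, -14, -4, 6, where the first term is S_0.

Check differences: -14 - -24 = 10
-4 - -14 = 10
Common difference d = 10.
First term a = -24.
Formula: S_i = -24 + 10*i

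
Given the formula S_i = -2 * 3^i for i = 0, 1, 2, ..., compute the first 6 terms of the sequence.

This is a geometric sequence.
i=0: S_0 = -2 * 3^0 = -2
i=1: S_1 = -2 * 3^1 = -6
i=2: S_2 = -2 * 3^2 = -18
i=3: S_3 = -2 * 3^3 = -54
i=4: S_4 = -2 * 3^4 = -162
i=5: S_5 = -2 * 3^5 = -486
The first 6 terms are: [-2, -6, -18, -54, -162, -486]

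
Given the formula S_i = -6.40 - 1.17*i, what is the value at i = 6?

S_6 = -6.4 + -1.17*6 = -6.4 + -7.02 = -13.42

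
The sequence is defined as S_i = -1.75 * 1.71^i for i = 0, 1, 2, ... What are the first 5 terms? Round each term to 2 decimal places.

This is a geometric sequence.
i=0: S_0 = -1.75 * 1.71^0 = -1.75
i=1: S_1 = -1.75 * 1.71^1 ≈ -2.99
i=2: S_2 = -1.75 * 1.71^2 ≈ -5.12
i=3: S_3 = -1.75 * 1.71^3 ≈ -8.75
i=4: S_4 = -1.75 * 1.71^4 ≈ -14.96
The first 5 terms are: [-1.75, -2.99, -5.12, -8.75, -14.96]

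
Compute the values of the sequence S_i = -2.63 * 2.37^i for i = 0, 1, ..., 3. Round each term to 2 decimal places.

This is a geometric sequence.
i=0: S_0 = -2.63 * 2.37^0 = -2.63
i=1: S_1 = -2.63 * 2.37^1 ≈ -6.23
i=2: S_2 = -2.63 * 2.37^2 ≈ -14.77
i=3: S_3 = -2.63 * 2.37^3 ≈ -35.01
The first 4 terms are: [-2.63, -6.23, -14.77, -35.01]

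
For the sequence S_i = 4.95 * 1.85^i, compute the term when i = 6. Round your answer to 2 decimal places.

S_6 = 4.95 * 1.85^6 ≈ 4.95 * 40.0895 ≈ 198.44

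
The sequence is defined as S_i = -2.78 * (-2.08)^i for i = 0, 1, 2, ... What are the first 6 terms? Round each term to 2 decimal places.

This is a geometric sequence.
i=0: S_0 = -2.78 * (-2.08)^0 = -2.78
i=1: S_1 = -2.78 * (-2.08)^1 ≈ 5.78
i=2: S_2 = -2.78 * (-2.08)^2 ≈ -12.03
i=3: S_3 = -2.78 * (-2.08)^3 ≈ 25.02
i=4: S_4 = -2.78 * (-2.08)^4 ≈ -52.04
i=5: S_5 = -2.78 * (-2.08)^5 ≈ 108.23
The first 6 terms are: [-2.78, 5.78, -12.03, 25.02, -52.04, 108.23]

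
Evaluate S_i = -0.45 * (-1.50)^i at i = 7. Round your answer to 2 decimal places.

S_7 = -0.45 * (-1.5)^7 ≈ -0.45 * -17.0859 ≈ 7.69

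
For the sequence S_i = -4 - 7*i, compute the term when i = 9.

S_9 = -4 + -7*9 = -4 + -63 = -67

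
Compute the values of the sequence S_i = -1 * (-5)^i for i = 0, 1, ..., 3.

This is a geometric sequence.
i=0: S_0 = -1 * (-5)^0 = -1
i=1: S_1 = -1 * (-5)^1 = 5
i=2: S_2 = -1 * (-5)^2 = -25
i=3: S_3 = -1 * (-5)^3 = 125
The first 4 terms are: [-1, 5, -25, 125]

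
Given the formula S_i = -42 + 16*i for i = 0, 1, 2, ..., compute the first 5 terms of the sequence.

This is an arithmetic sequence.
i=0: S_0 = -42 + 16*0 = -42
i=1: S_1 = -42 + 16*1 = -26
i=2: S_2 = -42 + 16*2 = -10
i=3: S_3 = -42 + 16*3 = 6
i=4: S_4 = -42 + 16*4 = 22
The first 5 terms are: [-42, -26, -10, 6, 22]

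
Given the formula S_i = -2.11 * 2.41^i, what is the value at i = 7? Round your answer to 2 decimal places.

S_7 = -2.11 * 2.41^7 ≈ -2.11 * 472.1927 ≈ -996.33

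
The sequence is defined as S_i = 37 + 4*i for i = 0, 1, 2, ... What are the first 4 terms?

This is an arithmetic sequence.
i=0: S_0 = 37 + 4*0 = 37
i=1: S_1 = 37 + 4*1 = 41
i=2: S_2 = 37 + 4*2 = 45
i=3: S_3 = 37 + 4*3 = 49
The first 4 terms are: [37, 41, 45, 49]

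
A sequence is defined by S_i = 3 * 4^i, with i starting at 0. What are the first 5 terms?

This is a geometric sequence.
i=0: S_0 = 3 * 4^0 = 3
i=1: S_1 = 3 * 4^1 = 12
i=2: S_2 = 3 * 4^2 = 48
i=3: S_3 = 3 * 4^3 = 192
i=4: S_4 = 3 * 4^4 = 768
The first 5 terms are: [3, 12, 48, 192, 768]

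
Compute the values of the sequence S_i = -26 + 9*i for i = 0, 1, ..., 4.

This is an arithmetic sequence.
i=0: S_0 = -26 + 9*0 = -26
i=1: S_1 = -26 + 9*1 = -17
i=2: S_2 = -26 + 9*2 = -8
i=3: S_3 = -26 + 9*3 = 1
i=4: S_4 = -26 + 9*4 = 10
The first 5 terms are: [-26, -17, -8, 1, 10]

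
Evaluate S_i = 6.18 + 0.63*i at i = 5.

S_5 = 6.18 + 0.63*5 = 6.18 + 3.15 = 9.33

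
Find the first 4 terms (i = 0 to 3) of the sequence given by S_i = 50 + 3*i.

This is an arithmetic sequence.
i=0: S_0 = 50 + 3*0 = 50
i=1: S_1 = 50 + 3*1 = 53
i=2: S_2 = 50 + 3*2 = 56
i=3: S_3 = 50 + 3*3 = 59
The first 4 terms are: [50, 53, 56, 59]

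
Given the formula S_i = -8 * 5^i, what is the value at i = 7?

S_7 = -8 * 5^7 = -8 * 78125 = -625000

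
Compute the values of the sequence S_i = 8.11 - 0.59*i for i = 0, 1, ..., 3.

This is an arithmetic sequence.
i=0: S_0 = 8.11 + -0.59*0 = 8.11
i=1: S_1 = 8.11 + -0.59*1 = 7.52
i=2: S_2 = 8.11 + -0.59*2 = 6.93
i=3: S_3 = 8.11 + -0.59*3 = 6.34
The first 4 terms are: [8.11, 7.52, 6.93, 6.34]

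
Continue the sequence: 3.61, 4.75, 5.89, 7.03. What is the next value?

Differences: 4.75 - 3.61 = 1.14
This is an arithmetic sequence with common difference d = 1.14.
Next term = 7.03 + 1.14 = 8.17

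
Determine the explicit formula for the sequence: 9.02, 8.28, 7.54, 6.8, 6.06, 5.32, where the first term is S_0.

Check differences: 8.28 - 9.02 = -0.74
7.54 - 8.28 = -0.74
Common difference d = -0.74.
First term a = 9.02.
Formula: S_i = 9.02 - 0.74*i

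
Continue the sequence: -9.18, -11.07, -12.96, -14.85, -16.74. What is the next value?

Differences: -11.07 - -9.18 = -1.89
This is an arithmetic sequence with common difference d = -1.89.
Next term = -16.74 + -1.89 = -18.63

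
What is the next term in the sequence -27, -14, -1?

Differences: -14 - -27 = 13
This is an arithmetic sequence with common difference d = 13.
Next term = -1 + 13 = 12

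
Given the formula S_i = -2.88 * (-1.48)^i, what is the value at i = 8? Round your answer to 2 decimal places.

S_8 = -2.88 * (-1.48)^8 ≈ -2.88 * 23.0194 ≈ -66.3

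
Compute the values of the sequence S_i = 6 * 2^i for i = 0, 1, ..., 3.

This is a geometric sequence.
i=0: S_0 = 6 * 2^0 = 6
i=1: S_1 = 6 * 2^1 = 12
i=2: S_2 = 6 * 2^2 = 24
i=3: S_3 = 6 * 2^3 = 48
The first 4 terms are: [6, 12, 24, 48]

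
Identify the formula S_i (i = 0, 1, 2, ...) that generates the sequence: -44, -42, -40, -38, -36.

Check differences: -42 - -44 = 2
-40 - -42 = 2
Common difference d = 2.
First term a = -44.
Formula: S_i = -44 + 2*i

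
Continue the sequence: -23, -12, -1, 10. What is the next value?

Differences: -12 - -23 = 11
This is an arithmetic sequence with common difference d = 11.
Next term = 10 + 11 = 21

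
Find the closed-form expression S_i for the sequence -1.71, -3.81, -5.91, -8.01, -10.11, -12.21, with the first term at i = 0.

Check differences: -3.81 - -1.71 = -2.1
-5.91 - -3.81 = -2.1
Common difference d = -2.1.
First term a = -1.71.
Formula: S_i = -1.71 - 2.10*i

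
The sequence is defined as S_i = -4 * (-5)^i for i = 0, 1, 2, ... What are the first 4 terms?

This is a geometric sequence.
i=0: S_0 = -4 * (-5)^0 = -4
i=1: S_1 = -4 * (-5)^1 = 20
i=2: S_2 = -4 * (-5)^2 = -100
i=3: S_3 = -4 * (-5)^3 = 500
The first 4 terms are: [-4, 20, -100, 500]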